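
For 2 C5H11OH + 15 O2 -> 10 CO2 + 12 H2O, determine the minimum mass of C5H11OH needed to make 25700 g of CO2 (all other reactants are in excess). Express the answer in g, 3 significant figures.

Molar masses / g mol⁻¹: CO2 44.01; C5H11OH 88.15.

10300 g

n(CO2) = 25700 / 44.01 = 584.0 mol
n(C5H11OH) = (2/10) × 584.0 = 116.8 mol
mass = 116.8 × 88.15 = 10300 g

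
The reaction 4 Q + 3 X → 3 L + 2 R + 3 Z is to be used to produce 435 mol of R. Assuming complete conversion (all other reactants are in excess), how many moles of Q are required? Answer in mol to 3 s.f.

n(R) = 435.0 mol
n(Q) = (4/2) × 435.0 = 870.0 mol

870 mol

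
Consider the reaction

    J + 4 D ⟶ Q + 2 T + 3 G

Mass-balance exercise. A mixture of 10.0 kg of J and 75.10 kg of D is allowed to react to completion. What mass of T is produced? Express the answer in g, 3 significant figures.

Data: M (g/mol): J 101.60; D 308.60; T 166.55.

20300 g

n(J) = 10.00×1000 / 101.60 = 98.43 mol
n(D) = 75.10×1000 / 308.60 = 243.4 mol
n/ν for J = 98.43/1 = 98.43
n/ν for D = 243.4/4 = 60.85
Smallest n/ν is D → limiting reagent.
n(T) = (2/4) × 243.4 = 121.7 mol
mass = 121.7 × 166.55 = 20270 g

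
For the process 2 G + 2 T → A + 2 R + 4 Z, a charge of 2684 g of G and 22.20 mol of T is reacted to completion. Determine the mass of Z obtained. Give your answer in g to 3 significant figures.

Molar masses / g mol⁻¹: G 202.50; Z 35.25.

n(G) = 2684 / 202.50 = 13.25 mol
n(T) = 22.20 mol
n/ν for G = 13.25/2 = 6.625
n/ν for T = 22.20/2 = 11.10
Smallest n/ν is G → limiting reagent.
n(Z) = (4/2) × 13.25 = 26.50 mol
mass = 26.50 × 35.25 = 934.1 g

934 g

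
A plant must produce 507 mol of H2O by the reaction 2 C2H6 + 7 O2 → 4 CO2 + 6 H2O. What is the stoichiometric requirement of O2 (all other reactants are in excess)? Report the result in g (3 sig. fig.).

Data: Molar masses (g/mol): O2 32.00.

n(H2O) = 507.0 mol
n(O2) = (7/6) × 507.0 = 591.5 mol
mass = 591.5 × 32.00 = 18930 g

18900 g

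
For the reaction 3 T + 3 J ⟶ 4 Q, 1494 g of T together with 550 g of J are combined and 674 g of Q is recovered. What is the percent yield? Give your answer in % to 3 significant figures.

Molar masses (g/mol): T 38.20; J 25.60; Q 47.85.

49.2 %

n(T) = 1494 / 38.20 = 39.11 mol
n(J) = 550.0 / 25.60 = 21.48 mol
n/ν for T = 39.11/3 = 13.04
n/ν for J = 21.48/3 = 7.160
Smallest n/ν is J → limiting reagent.
theoretical n(Q) = (4/3) × 21.48 = 28.64 mol → 1370 g
% yield = 674 / 1370 × 100 = 49.20 %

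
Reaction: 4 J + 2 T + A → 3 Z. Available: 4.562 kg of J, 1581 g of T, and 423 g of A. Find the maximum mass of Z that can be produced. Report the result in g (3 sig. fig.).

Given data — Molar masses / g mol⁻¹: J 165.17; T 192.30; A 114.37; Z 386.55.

4290 g

n(J) = 4.562×1000 / 165.17 = 27.62 mol
n(T) = 1581 / 192.30 = 8.222 mol
n(A) = 423.0 / 114.37 = 3.699 mol
n/ν → J: 6.905, T: 4.111, A: 3.699; A is limiting.
n(Z) = (3/1) × 3.699 = 11.10 mol
mass = 11.10 × 386.55 = 4291 g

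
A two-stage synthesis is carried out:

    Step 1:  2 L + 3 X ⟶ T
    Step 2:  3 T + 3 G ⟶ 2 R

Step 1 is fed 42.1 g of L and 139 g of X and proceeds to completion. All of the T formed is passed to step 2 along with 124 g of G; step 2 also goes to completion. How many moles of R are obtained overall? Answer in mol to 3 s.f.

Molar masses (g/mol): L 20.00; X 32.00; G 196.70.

Step 1:
n(L) = 42.10 / 20.00 = 2.105 mol
n(X) = 139.0 / 32.00 = 4.344 mol
n/ν for L = 2.105/2 = 1.053
n/ν for X = 4.344/3 = 1.448
Smallest n/ν is L → limiting reagent.
n(T) produced = (1/2) × 2.105 = 1.053 mol
Step 2:
n(T) available = 1.053 mol
n(G) = 124.0 / 196.70 = 0.6304 mol
n/ν for T = 1.053/3 = 0.3510
n/ν for G = 0.6304/3 = 0.2101
Smallest n/ν is G → limiting reagent.
n(R) = (2/3) × 0.6304 = 0.4203 mol

0.420 mol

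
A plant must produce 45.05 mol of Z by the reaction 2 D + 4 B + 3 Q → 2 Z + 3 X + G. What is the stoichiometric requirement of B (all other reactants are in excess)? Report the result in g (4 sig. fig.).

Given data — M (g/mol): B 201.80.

18180 g

n(Z) = 45.05 mol
n(B) = (4/2) × 45.05 = 90.10 mol
mass = 90.10 × 201.80 = 18180 g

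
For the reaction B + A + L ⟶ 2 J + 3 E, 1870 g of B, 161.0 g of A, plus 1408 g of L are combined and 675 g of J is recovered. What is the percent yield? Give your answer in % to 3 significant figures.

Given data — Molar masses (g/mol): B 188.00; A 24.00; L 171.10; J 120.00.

n(B) = 1870 / 188.00 = 9.947 mol
n(A) = 161.0 / 24.00 = 6.708 mol
n(L) = 1408 / 171.10 = 8.229 mol
n/ν for B = 9.947/1 = 9.947
n/ν for A = 6.708/1 = 6.708
n/ν for L = 8.229/1 = 8.229
Smallest n/ν is A → limiting reagent.
theoretical n(J) = (2/1) × 6.708 = 13.42 mol → 1610 g
% yield = 675 / 1610 × 100 = 41.93 %

41.9 %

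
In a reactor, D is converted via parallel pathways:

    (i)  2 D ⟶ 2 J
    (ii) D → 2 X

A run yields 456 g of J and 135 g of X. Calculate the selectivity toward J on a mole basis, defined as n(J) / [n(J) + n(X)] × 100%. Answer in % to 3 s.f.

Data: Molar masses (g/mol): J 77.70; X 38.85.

n(J) = 456 / 77.70 = 5.869 mol
n(X) = 135 / 38.85 = 3.475 mol
selectivity = 5.869/(5.869+3.475) × 100 = 62.81 %

62.8 %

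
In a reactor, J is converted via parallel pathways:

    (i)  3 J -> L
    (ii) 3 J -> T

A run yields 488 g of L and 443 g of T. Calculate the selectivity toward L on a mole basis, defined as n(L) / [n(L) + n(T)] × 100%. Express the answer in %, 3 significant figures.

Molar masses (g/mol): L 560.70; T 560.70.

n(L) = 488 / 560.70 = 0.8703 mol
n(T) = 443 / 560.70 = 0.7901 mol
selectivity = 0.8703/(0.8703+0.7901) × 100 = 52.42 %

52.4 %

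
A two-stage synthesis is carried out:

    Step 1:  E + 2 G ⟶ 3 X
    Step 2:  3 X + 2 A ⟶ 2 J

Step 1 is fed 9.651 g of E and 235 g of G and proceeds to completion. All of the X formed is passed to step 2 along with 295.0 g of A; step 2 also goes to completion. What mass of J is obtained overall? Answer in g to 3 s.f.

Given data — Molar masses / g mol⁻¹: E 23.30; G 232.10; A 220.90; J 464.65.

Step 1:
n(E) = 9.651 / 23.30 = 0.4142 mol
n(G) = 235.0 / 232.10 = 1.012 mol
n/ν → E: 0.4142, G: 0.5060; E is limiting.
n(X) produced = (3/1) × 0.4142 = 1.243 mol
Step 2:
n(X) available = 1.243 mol
n(A) = 295.0 / 220.90 = 1.335 mol
n/ν → X: 0.4143, A: 0.6675; X is limiting.
n(J) = (2/3) × 1.243 = 0.8287 mol
mass = 0.8287 × 464.65 = 385.1 g

385 g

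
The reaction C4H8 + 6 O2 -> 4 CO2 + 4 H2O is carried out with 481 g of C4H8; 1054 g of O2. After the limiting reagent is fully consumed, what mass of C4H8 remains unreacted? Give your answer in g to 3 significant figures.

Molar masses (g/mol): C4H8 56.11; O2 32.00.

n(C4H8) = 481.0 / 56.11 = 8.572 mol
n(O2) = 1054 / 32.00 = 32.94 mol
n/ν → C4H8: 8.572, O2: 5.490; O2 is limiting.
C4H8 consumed = (1/6) × 32.94 = 5.490 mol
C4H8 remaining = 8.572 − 5.490 = 3.082 mol
mass = 3.082 × 56.11 = 172.9 g

173 g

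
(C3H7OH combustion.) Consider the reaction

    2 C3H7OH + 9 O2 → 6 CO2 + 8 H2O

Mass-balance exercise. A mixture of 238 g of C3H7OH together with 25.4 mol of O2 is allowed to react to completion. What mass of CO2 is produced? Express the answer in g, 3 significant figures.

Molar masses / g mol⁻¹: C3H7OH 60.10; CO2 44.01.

523 g

n(C3H7OH) = 238.0 / 60.10 = 3.960 mol
n(O2) = 25.40 mol
n/ν → C3H7OH: 1.980, O2: 2.822; C3H7OH is limiting.
n(CO2) = (6/2) × 3.960 = 11.88 mol
mass = 11.88 × 44.01 = 522.8 g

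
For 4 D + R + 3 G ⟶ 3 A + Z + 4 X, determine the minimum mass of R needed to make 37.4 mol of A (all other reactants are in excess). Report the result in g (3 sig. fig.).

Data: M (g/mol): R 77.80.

n(A) = 37.40 mol
n(R) = (1/3) × 37.40 = 12.47 mol
mass = 12.47 × 77.80 = 970.2 g

970 g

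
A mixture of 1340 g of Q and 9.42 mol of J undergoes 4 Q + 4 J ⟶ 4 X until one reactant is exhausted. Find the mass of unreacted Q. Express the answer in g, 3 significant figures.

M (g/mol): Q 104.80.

n(Q) = 1340 / 104.80 = 12.79 mol
n(J) = 9.420 mol
n/ν for Q = 12.79/4 = 3.198
n/ν for J = 9.420/4 = 2.355
Smallest n/ν is J → limiting reagent.
Q consumed = (4/4) × 9.420 = 9.420 mol
Q remaining = 12.79 − 9.420 = 3.370 mol
mass = 3.370 × 104.80 = 353.2 g

353 g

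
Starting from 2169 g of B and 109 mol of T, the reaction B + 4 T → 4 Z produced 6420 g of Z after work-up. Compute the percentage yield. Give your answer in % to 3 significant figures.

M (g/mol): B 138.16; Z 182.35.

n(B) = 2169 / 138.16 = 15.70 mol
n(T) = 109.0 mol
n/ν for B = 15.70/1 = 15.70
n/ν for T = 109.0/4 = 27.25
Smallest n/ν is B → limiting reagent.
theoretical n(Z) = (4/1) × 15.70 = 62.80 mol → 11450 g
% yield = 6420 / 11450 × 100 = 56.07 %

56.1 %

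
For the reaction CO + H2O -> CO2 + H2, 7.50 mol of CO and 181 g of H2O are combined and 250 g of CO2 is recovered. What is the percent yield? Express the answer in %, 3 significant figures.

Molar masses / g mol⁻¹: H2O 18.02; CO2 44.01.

75.7 %

n(CO) = 7.500 mol
n(H2O) = 181.0 / 18.02 = 10.04 mol
n/ν for CO = 7.500/1 = 7.500
n/ν for H2O = 10.04/1 = 10.04
Smallest n/ν is CO → limiting reagent.
theoretical n(CO2) = (1/1) × 7.500 = 7.500 mol → 330.1 g
% yield = 250 / 330.1 × 100 = 75.73 %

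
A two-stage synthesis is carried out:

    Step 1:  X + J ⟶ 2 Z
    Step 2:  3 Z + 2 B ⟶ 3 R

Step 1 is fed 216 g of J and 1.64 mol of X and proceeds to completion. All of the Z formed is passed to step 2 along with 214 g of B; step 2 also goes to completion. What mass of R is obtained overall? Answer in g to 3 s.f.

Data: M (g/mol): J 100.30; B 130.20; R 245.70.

Step 1:
n(J) = 216.0 / 100.30 = 2.154 mol
n(X) = 1.640 mol
n/ν → J: 2.154, X: 1.640; X is limiting.
n(Z) produced = (2/1) × 1.640 = 3.280 mol
Step 2:
n(Z) available = 3.280 mol
n(B) = 214.0 / 130.20 = 1.644 mol
n/ν → Z: 1.093, B: 0.8220; B is limiting.
n(R) = (3/2) × 1.644 = 2.466 mol
mass = 2.466 × 245.70 = 605.9 g

606 g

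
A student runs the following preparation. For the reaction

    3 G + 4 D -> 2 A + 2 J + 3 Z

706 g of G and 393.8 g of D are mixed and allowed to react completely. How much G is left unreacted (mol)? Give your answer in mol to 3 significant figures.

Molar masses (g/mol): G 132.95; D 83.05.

1.75 mol

n(G) = 706.0 / 132.95 = 5.310 mol
n(D) = 393.8 / 83.05 = 4.742 mol
n/ν for G = 5.310/3 = 1.770
n/ν for D = 4.742/4 = 1.186
Smallest n/ν is D → limiting reagent.
G consumed = (3/4) × 4.742 = 3.557 mol
G remaining = 5.310 − 3.557 = 1.753 mol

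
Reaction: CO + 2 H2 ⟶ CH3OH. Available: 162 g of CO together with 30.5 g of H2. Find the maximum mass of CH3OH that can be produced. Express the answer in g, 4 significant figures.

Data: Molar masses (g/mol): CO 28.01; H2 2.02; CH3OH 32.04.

n(CO) = 162.0 / 28.01 = 5.784 mol
n(H2) = 30.50 / 2.02 = 15.10 mol
n/ν for CO = 5.784/1 = 5.784
n/ν for H2 = 15.10/2 = 7.550
Smallest n/ν is CO → limiting reagent.
n(CH3OH) = (1/1) × 5.784 = 5.784 mol
mass = 5.784 × 32.04 = 185.3 g

185.3 g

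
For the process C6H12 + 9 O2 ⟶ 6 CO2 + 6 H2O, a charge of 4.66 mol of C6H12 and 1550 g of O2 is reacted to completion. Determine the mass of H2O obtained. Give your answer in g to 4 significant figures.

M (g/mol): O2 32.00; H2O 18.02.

503.8 g

n(C6H12) = 4.660 mol
n(O2) = 1550 / 32.00 = 48.44 mol
n/ν for C6H12 = 4.660/1 = 4.660
n/ν for O2 = 48.44/9 = 5.382
Smallest n/ν is C6H12 → limiting reagent.
n(H2O) = (6/1) × 4.660 = 27.96 mol
mass = 27.96 × 18.02 = 503.8 g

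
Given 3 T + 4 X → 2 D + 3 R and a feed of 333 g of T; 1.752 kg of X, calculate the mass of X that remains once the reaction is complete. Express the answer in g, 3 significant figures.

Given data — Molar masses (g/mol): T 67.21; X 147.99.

n(T) = 333.0 / 67.21 = 4.955 mol
n(X) = 1.752×1000 / 147.99 = 11.84 mol
n/ν for T = 4.955/3 = 1.652
n/ν for X = 11.84/4 = 2.960
Smallest n/ν is T → limiting reagent.
X consumed = (4/3) × 4.955 = 6.607 mol
X remaining = 11.84 − 6.607 = 5.233 mol
mass = 5.233 × 147.99 = 774.4 g

774 g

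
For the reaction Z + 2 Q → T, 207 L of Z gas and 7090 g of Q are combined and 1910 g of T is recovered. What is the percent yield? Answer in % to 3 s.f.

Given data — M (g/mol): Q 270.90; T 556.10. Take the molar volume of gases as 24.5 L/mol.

40.7 %

n(Z) = 207.0 / 24.5 = 8.449 mol
n(Q) = 7090 / 270.90 = 26.17 mol
n/ν for Z = 8.449/1 = 8.449
n/ν for Q = 26.17/2 = 13.09
Smallest n/ν is Z → limiting reagent.
theoretical n(T) = (1/1) × 8.449 = 8.449 mol → 4698 g
% yield = 1910 / 4698 × 100 = 40.66 %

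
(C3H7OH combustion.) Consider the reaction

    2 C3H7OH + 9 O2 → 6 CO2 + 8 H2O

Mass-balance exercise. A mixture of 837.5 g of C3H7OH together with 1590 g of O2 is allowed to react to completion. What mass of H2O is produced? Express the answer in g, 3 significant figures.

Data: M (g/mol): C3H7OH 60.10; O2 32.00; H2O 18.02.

n(C3H7OH) = 837.5 / 60.10 = 13.94 mol
n(O2) = 1590 / 32.00 = 49.69 mol
n/ν for C3H7OH = 13.94/2 = 6.970
n/ν for O2 = 49.69/9 = 5.521
Smallest n/ν is O2 → limiting reagent.
n(H2O) = (8/9) × 49.69 = 44.17 mol
mass = 44.17 × 18.02 = 795.9 g

796 g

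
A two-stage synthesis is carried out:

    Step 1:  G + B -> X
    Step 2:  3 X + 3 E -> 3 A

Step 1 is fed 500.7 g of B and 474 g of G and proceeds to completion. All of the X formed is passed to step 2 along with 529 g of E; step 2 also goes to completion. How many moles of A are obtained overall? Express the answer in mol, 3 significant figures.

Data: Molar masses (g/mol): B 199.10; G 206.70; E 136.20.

2.29 mol

Step 1:
n(B) = 500.7 / 199.10 = 2.515 mol
n(G) = 474.0 / 206.70 = 2.293 mol
n/ν → B: 2.515, G: 2.293; G is limiting.
n(X) produced = (1/1) × 2.293 = 2.293 mol
Step 2:
n(X) available = 2.293 mol
n(E) = 529.0 / 136.20 = 3.884 mol
n/ν → X: 0.7643, E: 1.295; X is limiting.
n(A) = (3/3) × 2.293 = 2.293 mol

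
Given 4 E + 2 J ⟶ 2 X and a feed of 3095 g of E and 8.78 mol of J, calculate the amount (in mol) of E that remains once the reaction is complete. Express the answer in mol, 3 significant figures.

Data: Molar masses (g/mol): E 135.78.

n(E) = 3095 / 135.78 = 22.79 mol
n(J) = 8.780 mol
n/ν for E = 22.79/4 = 5.698
n/ν for J = 8.780/2 = 4.390
Smallest n/ν is J → limiting reagent.
E consumed = (4/2) × 8.780 = 17.56 mol
E remaining = 22.79 − 17.56 = 5.230 mol

5.23 mol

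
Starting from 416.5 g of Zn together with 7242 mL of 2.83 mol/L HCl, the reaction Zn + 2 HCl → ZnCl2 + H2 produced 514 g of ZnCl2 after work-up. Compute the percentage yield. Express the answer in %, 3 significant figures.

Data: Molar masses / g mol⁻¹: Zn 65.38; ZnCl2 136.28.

n(Zn) = 416.5 / 65.38 = 6.370 mol
n(HCl) = 2.83 × 7242/1000 = 20.49 mol
n/ν for Zn = 6.370/1 = 6.370
n/ν for HCl = 20.49/2 = 10.25
Smallest n/ν is Zn → limiting reagent.
theoretical n(ZnCl2) = (1/1) × 6.370 = 6.370 mol → 868.1 g
% yield = 514 / 868.1 × 100 = 59.21 %

59.2 %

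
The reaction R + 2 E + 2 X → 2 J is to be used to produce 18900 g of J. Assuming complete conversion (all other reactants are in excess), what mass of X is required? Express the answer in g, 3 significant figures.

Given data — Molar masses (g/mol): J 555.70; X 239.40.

8140 g

n(J) = 18900 / 555.70 = 34.01 mol
n(X) = (2/2) × 34.01 = 34.01 mol
mass = 34.01 × 239.40 = 8142 g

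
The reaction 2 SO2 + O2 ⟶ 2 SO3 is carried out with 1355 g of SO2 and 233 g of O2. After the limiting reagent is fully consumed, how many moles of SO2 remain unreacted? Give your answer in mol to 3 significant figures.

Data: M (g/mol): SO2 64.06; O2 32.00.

n(SO2) = 1355 / 64.06 = 21.15 mol
n(O2) = 233.0 / 32.00 = 7.281 mol
n/ν for SO2 = 21.15/2 = 10.58
n/ν for O2 = 7.281/1 = 7.281
Smallest n/ν is O2 → limiting reagent.
SO2 consumed = (2/1) × 7.281 = 14.56 mol
SO2 remaining = 21.15 − 14.56 = 6.590 mol

6.59 mol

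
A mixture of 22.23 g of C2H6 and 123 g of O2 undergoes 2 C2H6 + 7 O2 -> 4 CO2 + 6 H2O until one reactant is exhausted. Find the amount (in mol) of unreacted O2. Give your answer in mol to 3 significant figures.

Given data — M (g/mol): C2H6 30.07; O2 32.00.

n(C2H6) = 22.23 / 30.07 = 0.7393 mol
n(O2) = 123.0 / 32.00 = 3.844 mol
n/ν for C2H6 = 0.7393/2 = 0.3697
n/ν for O2 = 3.844/7 = 0.5491
Smallest n/ν is C2H6 → limiting reagent.
O2 consumed = (7/2) × 0.7393 = 2.588 mol
O2 remaining = 3.844 − 2.588 = 1.256 mol

1.26 mol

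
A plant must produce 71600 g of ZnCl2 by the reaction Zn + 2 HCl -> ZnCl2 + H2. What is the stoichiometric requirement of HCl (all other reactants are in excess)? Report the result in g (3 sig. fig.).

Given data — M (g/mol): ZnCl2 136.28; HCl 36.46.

n(ZnCl2) = 71600 / 136.28 = 525.4 mol
n(HCl) = (2/1) × 525.4 = 1051 mol
mass = 1051 × 36.46 = 38320 g

38300 g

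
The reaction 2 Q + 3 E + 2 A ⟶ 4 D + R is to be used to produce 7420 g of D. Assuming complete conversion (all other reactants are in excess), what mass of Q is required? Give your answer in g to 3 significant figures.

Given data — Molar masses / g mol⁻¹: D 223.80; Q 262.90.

n(D) = 7420 / 223.80 = 33.15 mol
n(Q) = (2/4) × 33.15 = 16.58 mol
mass = 16.58 × 262.90 = 4359 g

4360 g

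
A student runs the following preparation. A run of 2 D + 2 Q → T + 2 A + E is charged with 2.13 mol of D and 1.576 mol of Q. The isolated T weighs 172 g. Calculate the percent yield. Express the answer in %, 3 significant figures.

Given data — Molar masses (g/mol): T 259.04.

n(D) = 2.130 mol
n(Q) = 1.576 mol
n/ν → D: 1.065, Q: 0.7880; Q is limiting.
theoretical n(T) = (1/2) × 1.576 = 0.7880 mol → 204.1 g
% yield = 172 / 204.1 × 100 = 84.27 %

84.3 %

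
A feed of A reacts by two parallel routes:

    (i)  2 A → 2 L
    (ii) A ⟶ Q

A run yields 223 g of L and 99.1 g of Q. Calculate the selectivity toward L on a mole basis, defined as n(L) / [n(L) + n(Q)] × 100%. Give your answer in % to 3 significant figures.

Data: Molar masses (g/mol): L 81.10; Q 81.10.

n(L) = 223 / 81.10 = 2.750 mol
n(Q) = 99.1 / 81.10 = 1.222 mol
selectivity = 2.750/(2.750+1.222) × 100 = 69.23 %

69.2 %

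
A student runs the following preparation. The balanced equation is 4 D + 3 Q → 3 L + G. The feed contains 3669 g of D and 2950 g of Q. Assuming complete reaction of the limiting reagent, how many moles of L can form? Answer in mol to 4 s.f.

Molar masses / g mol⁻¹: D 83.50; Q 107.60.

27.42 mol

n(D) = 3669 / 83.50 = 43.94 mol
n(Q) = 2950 / 107.60 = 27.42 mol
n/ν for D = 43.94/4 = 10.99
n/ν for Q = 27.42/3 = 9.140
Smallest n/ν is Q → limiting reagent.
n(L) = (3/3) × 27.42 = 27.42 mol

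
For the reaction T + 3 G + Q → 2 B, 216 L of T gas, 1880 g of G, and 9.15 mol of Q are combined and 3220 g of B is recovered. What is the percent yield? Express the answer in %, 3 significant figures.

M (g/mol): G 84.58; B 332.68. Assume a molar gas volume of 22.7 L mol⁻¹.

n(T) = 216.0 / 22.7 = 9.515 mol
n(G) = 1880 / 84.58 = 22.23 mol
n(Q) = 9.150 mol
n/ν → T: 9.515, G: 7.410, Q: 9.150; G is limiting.
theoretical n(B) = (2/3) × 22.23 = 14.82 mol → 4930 g
% yield = 3220 / 4930 × 100 = 65.31 %

65.3 %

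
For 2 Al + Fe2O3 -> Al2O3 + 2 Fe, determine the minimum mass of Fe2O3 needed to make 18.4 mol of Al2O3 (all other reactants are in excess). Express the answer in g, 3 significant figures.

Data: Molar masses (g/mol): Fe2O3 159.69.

n(Al2O3) = 18.40 mol
n(Fe2O3) = (1/1) × 18.40 = 18.40 mol
mass = 18.40 × 159.69 = 2938 g

2940 g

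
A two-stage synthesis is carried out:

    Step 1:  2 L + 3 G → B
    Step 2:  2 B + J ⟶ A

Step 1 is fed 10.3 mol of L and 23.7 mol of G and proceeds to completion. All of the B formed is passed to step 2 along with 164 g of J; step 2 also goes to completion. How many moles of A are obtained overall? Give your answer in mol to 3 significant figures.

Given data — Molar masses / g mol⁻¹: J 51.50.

2.58 mol

Step 1:
n(L) = 10.30 mol
n(G) = 23.70 mol
n/ν for L = 10.30/2 = 5.150
n/ν for G = 23.70/3 = 7.900
Smallest n/ν is L → limiting reagent.
n(B) produced = (1/2) × 10.30 = 5.150 mol
Step 2:
n(B) available = 5.150 mol
n(J) = 164.0 / 51.50 = 3.184 mol
n/ν for B = 5.150/2 = 2.575
n/ν for J = 3.184/1 = 3.184
Smallest n/ν is B → limiting reagent.
n(A) = (1/2) × 5.150 = 2.575 mol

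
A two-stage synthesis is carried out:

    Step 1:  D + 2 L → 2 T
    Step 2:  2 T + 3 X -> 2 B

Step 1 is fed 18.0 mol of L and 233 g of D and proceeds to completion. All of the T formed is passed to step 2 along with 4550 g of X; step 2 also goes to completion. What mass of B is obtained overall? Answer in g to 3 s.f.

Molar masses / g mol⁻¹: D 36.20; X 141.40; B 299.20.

3850 g

Step 1:
n(L) = 18.00 mol
n(D) = 233.0 / 36.20 = 6.436 mol
n/ν → L: 9.000, D: 6.436; D is limiting.
n(T) produced = (2/1) × 6.436 = 12.87 mol
Step 2:
n(T) available = 12.87 mol
n(X) = 4550 / 141.40 = 32.18 mol
n/ν → T: 6.435, X: 10.73; T is limiting.
n(B) = (2/2) × 12.87 = 12.87 mol
mass = 12.87 × 299.20 = 3851 g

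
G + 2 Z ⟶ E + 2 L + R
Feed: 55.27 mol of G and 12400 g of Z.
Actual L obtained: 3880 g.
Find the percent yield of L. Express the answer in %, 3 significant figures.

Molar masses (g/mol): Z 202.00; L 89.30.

n(G) = 55.27 mol
n(Z) = 12400 / 202.00 = 61.39 mol
n/ν → G: 55.27, Z: 30.70; Z is limiting.
theoretical n(L) = (2/2) × 61.39 = 61.39 mol → 5482 g
% yield = 3880 / 5482 × 100 = 70.78 %

70.8 %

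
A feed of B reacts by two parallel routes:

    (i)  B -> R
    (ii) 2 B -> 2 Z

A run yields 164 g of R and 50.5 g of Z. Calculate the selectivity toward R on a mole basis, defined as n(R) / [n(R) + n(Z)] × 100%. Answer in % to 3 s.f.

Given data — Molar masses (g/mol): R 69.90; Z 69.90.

76.5 %

n(R) = 164 / 69.90 = 2.346 mol
n(Z) = 50.5 / 69.90 = 0.7225 mol
selectivity = 2.346/(2.346+0.7225) × 100 = 76.45 %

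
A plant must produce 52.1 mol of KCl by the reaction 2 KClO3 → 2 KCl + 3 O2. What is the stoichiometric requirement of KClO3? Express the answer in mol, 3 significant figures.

52.1 mol

n(KCl) = 52.10 mol
n(KClO3) = (2/2) × 52.10 = 52.10 mol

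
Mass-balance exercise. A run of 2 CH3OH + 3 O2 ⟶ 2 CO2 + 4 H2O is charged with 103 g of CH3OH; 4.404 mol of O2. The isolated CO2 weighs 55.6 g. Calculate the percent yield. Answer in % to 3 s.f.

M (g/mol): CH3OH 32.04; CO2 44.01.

n(CH3OH) = 103.0 / 32.04 = 3.215 mol
n(O2) = 4.404 mol
n/ν for CH3OH = 3.215/2 = 1.608
n/ν for O2 = 4.404/3 = 1.468
Smallest n/ν is O2 → limiting reagent.
theoretical n(CO2) = (2/3) × 4.404 = 2.936 mol → 129.2 g
% yield = 55.6 / 129.2 × 100 = 43.03 %

43.0 %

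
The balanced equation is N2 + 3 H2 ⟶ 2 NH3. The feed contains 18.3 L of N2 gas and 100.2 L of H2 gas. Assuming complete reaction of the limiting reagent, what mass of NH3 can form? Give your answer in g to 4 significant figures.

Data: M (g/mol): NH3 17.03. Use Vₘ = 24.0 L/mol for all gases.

n(N2) = 18.30 / 24.0 = 0.7625 mol
n(H2) = 100.2 / 24.0 = 4.175 mol
n/ν → N2: 0.7625, H2: 1.392; N2 is limiting.
n(NH3) = (2/1) × 0.7625 = 1.525 mol
mass = 1.525 × 17.03 = 25.97 g

25.97 g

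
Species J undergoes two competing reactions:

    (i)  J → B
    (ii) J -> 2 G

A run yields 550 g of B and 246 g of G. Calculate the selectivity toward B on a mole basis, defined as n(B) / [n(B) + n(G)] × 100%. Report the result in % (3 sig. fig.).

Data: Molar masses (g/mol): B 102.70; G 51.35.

n(B) = 550 / 102.70 = 5.355 mol
n(G) = 246 / 51.35 = 4.791 mol
selectivity = 5.355/(5.355+4.791) × 100 = 52.78 %

52.8 %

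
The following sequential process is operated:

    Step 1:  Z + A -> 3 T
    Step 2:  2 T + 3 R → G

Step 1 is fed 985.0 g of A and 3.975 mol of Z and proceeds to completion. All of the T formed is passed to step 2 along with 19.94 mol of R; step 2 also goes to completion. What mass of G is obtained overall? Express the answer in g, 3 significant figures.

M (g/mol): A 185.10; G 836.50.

4990 g

Step 1:
n(A) = 985.0 / 185.10 = 5.321 mol
n(Z) = 3.975 mol
n/ν for A = 5.321/1 = 5.321
n/ν for Z = 3.975/1 = 3.975
Smallest n/ν is Z → limiting reagent.
n(T) produced = (3/1) × 3.975 = 11.93 mol
Step 2:
n(T) available = 11.93 mol
n(R) = 19.94 mol
n/ν for T = 11.93/2 = 5.965
n/ν for R = 19.94/3 = 6.647
Smallest n/ν is T → limiting reagent.
n(G) = (1/2) × 11.93 = 5.965 mol
mass = 5.965 × 836.50 = 4990 g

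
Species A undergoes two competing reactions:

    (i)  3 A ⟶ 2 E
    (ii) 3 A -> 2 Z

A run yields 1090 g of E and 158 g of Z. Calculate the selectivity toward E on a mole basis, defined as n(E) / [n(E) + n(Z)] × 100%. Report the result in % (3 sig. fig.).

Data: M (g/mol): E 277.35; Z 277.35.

n(E) = 1090 / 277.35 = 3.930 mol
n(Z) = 158 / 277.35 = 0.5697 mol
selectivity = 3.930/(3.930+0.5697) × 100 = 87.34 %

87.3 %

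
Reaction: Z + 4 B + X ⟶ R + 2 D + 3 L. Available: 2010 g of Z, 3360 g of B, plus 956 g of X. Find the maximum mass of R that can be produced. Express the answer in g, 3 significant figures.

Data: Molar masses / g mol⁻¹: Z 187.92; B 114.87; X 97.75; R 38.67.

n(Z) = 2010 / 187.92 = 10.70 mol
n(B) = 3360 / 114.87 = 29.25 mol
n(X) = 956.0 / 97.75 = 9.780 mol
n/ν → Z: 10.70, B: 7.313, X: 9.780; B is limiting.
n(R) = (1/4) × 29.25 = 7.313 mol
mass = 7.313 × 38.67 = 282.8 g

283 g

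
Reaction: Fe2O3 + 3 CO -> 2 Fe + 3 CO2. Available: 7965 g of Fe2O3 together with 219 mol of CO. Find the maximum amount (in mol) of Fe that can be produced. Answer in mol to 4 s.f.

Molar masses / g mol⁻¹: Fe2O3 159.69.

99.76 mol

n(Fe2O3) = 7965 / 159.69 = 49.88 mol
n(CO) = 219.0 mol
n/ν for Fe2O3 = 49.88/1 = 49.88
n/ν for CO = 219.0/3 = 73.00
Smallest n/ν is Fe2O3 → limiting reagent.
n(Fe) = (2/1) × 49.88 = 99.76 mol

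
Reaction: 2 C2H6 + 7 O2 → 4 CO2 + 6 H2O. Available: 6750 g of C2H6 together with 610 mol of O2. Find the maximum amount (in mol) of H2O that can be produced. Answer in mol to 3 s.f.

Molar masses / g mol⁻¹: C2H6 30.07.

523 mol

n(C2H6) = 6750 / 30.07 = 224.5 mol
n(O2) = 610.0 mol
n/ν for C2H6 = 224.5/2 = 112.3
n/ν for O2 = 610.0/7 = 87.14
Smallest n/ν is O2 → limiting reagent.
n(H2O) = (6/7) × 610.0 = 522.9 mol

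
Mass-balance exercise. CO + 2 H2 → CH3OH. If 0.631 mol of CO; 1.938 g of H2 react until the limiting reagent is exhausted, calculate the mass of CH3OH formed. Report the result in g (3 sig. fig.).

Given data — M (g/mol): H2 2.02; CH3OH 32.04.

n(CO) = 0.6310 mol
n(H2) = 1.938 / 2.02 = 0.9594 mol
n/ν for CO = 0.6310/1 = 0.6310
n/ν for H2 = 0.9594/2 = 0.4797
Smallest n/ν is H2 → limiting reagent.
n(CH3OH) = (1/2) × 0.9594 = 0.4797 mol
mass = 0.4797 × 32.04 = 15.37 g

15.4 g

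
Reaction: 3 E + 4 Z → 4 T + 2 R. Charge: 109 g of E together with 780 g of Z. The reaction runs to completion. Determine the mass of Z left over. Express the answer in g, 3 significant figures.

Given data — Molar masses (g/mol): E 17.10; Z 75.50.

138 g

n(E) = 109.0 / 17.10 = 6.374 mol
n(Z) = 780.0 / 75.50 = 10.33 mol
n/ν → E: 2.125, Z: 2.583; E is limiting.
Z consumed = (4/3) × 6.374 = 8.499 mol
Z remaining = 10.33 − 8.499 = 1.831 mol
mass = 1.831 × 75.50 = 138.2 g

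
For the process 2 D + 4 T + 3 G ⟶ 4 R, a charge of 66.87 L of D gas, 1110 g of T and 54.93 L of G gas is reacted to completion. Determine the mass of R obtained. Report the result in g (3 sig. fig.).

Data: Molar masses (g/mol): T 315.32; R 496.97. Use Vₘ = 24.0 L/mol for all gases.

1520 g

n(D) = 66.87 / 24.0 = 2.786 mol
n(T) = 1110 / 315.32 = 3.520 mol
n(G) = 54.93 / 24.0 = 2.289 mol
n/ν for D = 2.786/2 = 1.393
n/ν for T = 3.520/4 = 0.8800
n/ν for G = 2.289/3 = 0.7630
Smallest n/ν is G → limiting reagent.
n(R) = (4/3) × 2.289 = 3.052 mol
mass = 3.052 × 496.97 = 1517 g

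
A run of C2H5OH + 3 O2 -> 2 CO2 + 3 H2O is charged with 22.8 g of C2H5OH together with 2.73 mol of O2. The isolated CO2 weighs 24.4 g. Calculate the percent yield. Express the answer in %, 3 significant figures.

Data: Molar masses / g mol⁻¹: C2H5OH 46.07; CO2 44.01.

n(C2H5OH) = 22.80 / 46.07 = 0.4949 mol
n(O2) = 2.730 mol
n/ν for C2H5OH = 0.4949/1 = 0.4949
n/ν for O2 = 2.730/3 = 0.9100
Smallest n/ν is C2H5OH → limiting reagent.
theoretical n(CO2) = (2/1) × 0.4949 = 0.9898 mol → 43.56 g
% yield = 24.4 / 43.56 × 100 = 56.01 %

56.0 %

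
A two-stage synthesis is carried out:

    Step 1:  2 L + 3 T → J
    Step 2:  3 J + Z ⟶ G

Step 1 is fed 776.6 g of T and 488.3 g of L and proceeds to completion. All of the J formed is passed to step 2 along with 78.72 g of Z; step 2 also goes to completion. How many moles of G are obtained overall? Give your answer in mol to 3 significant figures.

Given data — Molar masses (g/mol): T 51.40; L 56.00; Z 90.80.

Step 1:
n(T) = 776.6 / 51.40 = 15.11 mol
n(L) = 488.3 / 56.00 = 8.720 mol
n/ν for T = 15.11/3 = 5.037
n/ν for L = 8.720/2 = 4.360
Smallest n/ν is L → limiting reagent.
n(J) produced = (1/2) × 8.720 = 4.360 mol
Step 2:
n(J) available = 4.360 mol
n(Z) = 78.72 / 90.80 = 0.8670 mol
n/ν for J = 4.360/3 = 1.453
n/ν for Z = 0.8670/1 = 0.8670
Smallest n/ν is Z → limiting reagent.
n(G) = (1/1) × 0.8670 = 0.8670 mol

0.867 mol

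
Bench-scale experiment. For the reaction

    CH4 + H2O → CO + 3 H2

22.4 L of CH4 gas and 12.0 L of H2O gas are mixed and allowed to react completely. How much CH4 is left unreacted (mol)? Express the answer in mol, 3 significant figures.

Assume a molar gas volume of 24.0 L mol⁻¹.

n(CH4) = 22.40 / 24.0 = 0.9333 mol
n(H2O) = 12.00 / 24.0 = 0.5000 mol
n/ν for CH4 = 0.9333/1 = 0.9333
n/ν for H2O = 0.5000/1 = 0.5000
Smallest n/ν is H2O → limiting reagent.
CH4 consumed = (1/1) × 0.5000 = 0.5000 mol
CH4 remaining = 0.9333 − 0.5000 = 0.4333 mol

0.433 mol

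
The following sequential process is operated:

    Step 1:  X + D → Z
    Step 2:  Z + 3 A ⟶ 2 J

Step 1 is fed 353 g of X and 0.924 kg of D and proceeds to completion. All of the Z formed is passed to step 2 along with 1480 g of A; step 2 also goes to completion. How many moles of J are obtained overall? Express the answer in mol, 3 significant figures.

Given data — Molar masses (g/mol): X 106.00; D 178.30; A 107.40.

Step 1:
n(X) = 353.0 / 106.00 = 3.330 mol
n(D) = 0.9240×1000 / 178.30 = 5.182 mol
n/ν → X: 3.330, D: 5.182; X is limiting.
n(Z) produced = (1/1) × 3.330 = 3.330 mol
Step 2:
n(Z) available = 3.330 mol
n(A) = 1480 / 107.40 = 13.78 mol
n/ν → Z: 3.330, A: 4.593; Z is limiting.
n(J) = (2/1) × 3.330 = 6.660 mol

6.66 mol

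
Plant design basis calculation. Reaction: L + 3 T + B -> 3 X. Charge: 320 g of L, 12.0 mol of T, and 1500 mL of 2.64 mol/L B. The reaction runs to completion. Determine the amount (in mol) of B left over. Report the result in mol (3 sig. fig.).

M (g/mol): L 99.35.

0.739 mol

n(L) = 320.0 / 99.35 = 3.221 mol
n(T) = 12.00 mol
n(B) = 2.64 × 1500/1000 = 3.960 mol
n/ν → L: 3.221, T: 4.000, B: 3.960; L is limiting.
B consumed = (1/1) × 3.221 = 3.221 mol
B remaining = 3.960 − 3.221 = 0.7390 mol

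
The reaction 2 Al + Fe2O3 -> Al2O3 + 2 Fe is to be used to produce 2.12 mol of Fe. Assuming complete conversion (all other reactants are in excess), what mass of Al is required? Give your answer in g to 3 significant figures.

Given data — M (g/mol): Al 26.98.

n(Fe) = 2.120 mol
n(Al) = (2/2) × 2.120 = 2.120 mol
mass = 2.120 × 26.98 = 57.20 g

57.2 g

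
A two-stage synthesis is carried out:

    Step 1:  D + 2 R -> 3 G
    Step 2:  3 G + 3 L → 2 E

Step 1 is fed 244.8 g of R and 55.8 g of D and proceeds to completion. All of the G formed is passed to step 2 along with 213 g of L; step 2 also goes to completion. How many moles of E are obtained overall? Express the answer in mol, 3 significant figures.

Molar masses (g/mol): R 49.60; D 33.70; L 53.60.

Step 1:
n(R) = 244.8 / 49.60 = 4.935 mol
n(D) = 55.80 / 33.70 = 1.656 mol
n/ν for R = 4.935/2 = 2.468
n/ν for D = 1.656/1 = 1.656
Smallest n/ν is D → limiting reagent.
n(G) produced = (3/1) × 1.656 = 4.968 mol
Step 2:
n(G) available = 4.968 mol
n(L) = 213.0 / 53.60 = 3.974 mol
n/ν for G = 4.968/3 = 1.656
n/ν for L = 3.974/3 = 1.325
Smallest n/ν is L → limiting reagent.
n(E) = (2/3) × 3.974 = 2.649 mol

2.65 mol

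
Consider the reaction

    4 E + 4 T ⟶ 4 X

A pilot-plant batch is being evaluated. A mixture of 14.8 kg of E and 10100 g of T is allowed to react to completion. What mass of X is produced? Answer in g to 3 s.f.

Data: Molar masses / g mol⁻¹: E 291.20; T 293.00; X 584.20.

n(E) = 14.80×1000 / 291.20 = 50.82 mol
n(T) = 10100 / 293.00 = 34.47 mol
n/ν → E: 12.71, T: 8.618; T is limiting.
n(X) = (4/4) × 34.47 = 34.47 mol
mass = 34.47 × 584.20 = 20140 g

20100 g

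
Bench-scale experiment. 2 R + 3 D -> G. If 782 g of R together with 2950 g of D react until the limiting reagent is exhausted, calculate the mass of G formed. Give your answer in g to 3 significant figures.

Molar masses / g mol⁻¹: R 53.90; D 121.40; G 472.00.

n(R) = 782.0 / 53.90 = 14.51 mol
n(D) = 2950 / 121.40 = 24.30 mol
n/ν for R = 14.51/2 = 7.255
n/ν for D = 24.30/3 = 8.100
Smallest n/ν is R → limiting reagent.
n(G) = (1/2) × 14.51 = 7.255 mol
mass = 7.255 × 472.00 = 3424 g

3420 g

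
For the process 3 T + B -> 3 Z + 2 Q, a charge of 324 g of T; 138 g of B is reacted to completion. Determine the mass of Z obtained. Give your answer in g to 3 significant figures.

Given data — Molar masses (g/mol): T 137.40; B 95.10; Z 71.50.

169 g

n(T) = 324.0 / 137.40 = 2.358 mol
n(B) = 138.0 / 95.10 = 1.451 mol
n/ν for T = 2.358/3 = 0.7860
n/ν for B = 1.451/1 = 1.451
Smallest n/ν is T → limiting reagent.
n(Z) = (3/3) × 2.358 = 2.358 mol
mass = 2.358 × 71.50 = 168.6 g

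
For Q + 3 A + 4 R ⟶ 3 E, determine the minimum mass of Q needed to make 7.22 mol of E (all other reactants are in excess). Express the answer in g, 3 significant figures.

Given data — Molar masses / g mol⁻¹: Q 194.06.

n(E) = 7.220 mol
n(Q) = (1/3) × 7.220 = 2.407 mol
mass = 2.407 × 194.06 = 467.1 g

467 g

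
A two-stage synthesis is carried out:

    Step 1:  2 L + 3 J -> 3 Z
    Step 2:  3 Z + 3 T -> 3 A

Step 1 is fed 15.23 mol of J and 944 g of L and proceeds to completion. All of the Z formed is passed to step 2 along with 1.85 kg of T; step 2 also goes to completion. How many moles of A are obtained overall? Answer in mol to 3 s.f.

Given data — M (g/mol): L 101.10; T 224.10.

Step 1:
n(J) = 15.23 mol
n(L) = 944.0 / 101.10 = 9.337 mol
n/ν for J = 15.23/3 = 5.077
n/ν for L = 9.337/2 = 4.669
Smallest n/ν is L → limiting reagent.
n(Z) produced = (3/2) × 9.337 = 14.01 mol
Step 2:
n(Z) available = 14.01 mol
n(T) = 1.850×1000 / 224.10 = 8.255 mol
n/ν for Z = 14.01/3 = 4.670
n/ν for T = 8.255/3 = 2.752
Smallest n/ν is T → limiting reagent.
n(A) = (3/3) × 8.255 = 8.255 mol

8.26 mol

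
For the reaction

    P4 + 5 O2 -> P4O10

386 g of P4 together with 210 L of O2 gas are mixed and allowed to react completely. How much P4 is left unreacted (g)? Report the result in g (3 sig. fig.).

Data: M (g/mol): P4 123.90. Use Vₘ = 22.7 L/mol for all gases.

n(P4) = 386.0 / 123.90 = 3.115 mol
n(O2) = 210.0 / 22.7 = 9.251 mol
n/ν for P4 = 3.115/1 = 3.115
n/ν for O2 = 9.251/5 = 1.850
Smallest n/ν is O2 → limiting reagent.
P4 consumed = (1/5) × 9.251 = 1.850 mol
P4 remaining = 3.115 − 1.850 = 1.265 mol
mass = 1.265 × 123.90 = 156.7 g

157 g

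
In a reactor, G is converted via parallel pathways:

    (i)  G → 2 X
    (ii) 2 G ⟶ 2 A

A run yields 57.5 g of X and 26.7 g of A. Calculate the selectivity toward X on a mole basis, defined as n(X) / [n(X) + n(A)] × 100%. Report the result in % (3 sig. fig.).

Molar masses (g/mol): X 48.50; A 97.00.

n(X) = 57.5 / 48.50 = 1.186 mol
n(A) = 26.7 / 97.00 = 0.2753 mol
selectivity = 1.186/(1.186+0.2753) × 100 = 81.16 %

81.2 %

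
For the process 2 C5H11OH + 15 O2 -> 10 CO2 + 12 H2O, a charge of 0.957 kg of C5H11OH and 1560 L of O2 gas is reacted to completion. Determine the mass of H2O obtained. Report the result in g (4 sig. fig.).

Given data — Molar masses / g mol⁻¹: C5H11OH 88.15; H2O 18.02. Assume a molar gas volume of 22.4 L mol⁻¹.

1004 g

n(C5H11OH) = 0.9570×1000 / 88.15 = 10.86 mol
n(O2) = 1560 / 22.4 = 69.64 mol
n/ν → C5H11OH: 5.430, O2: 4.643; O2 is limiting.
n(H2O) = (12/15) × 69.64 = 55.71 mol
mass = 55.71 × 18.02 = 1004 g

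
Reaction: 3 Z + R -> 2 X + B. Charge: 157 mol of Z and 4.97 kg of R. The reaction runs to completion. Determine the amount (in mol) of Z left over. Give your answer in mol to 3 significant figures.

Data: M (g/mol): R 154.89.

n(Z) = 157.0 mol
n(R) = 4.970×1000 / 154.89 = 32.09 mol
n/ν → Z: 52.33, R: 32.09; R is limiting.
Z consumed = (3/1) × 32.09 = 96.27 mol
Z remaining = 157.0 − 96.27 = 60.73 mol

60.7 mol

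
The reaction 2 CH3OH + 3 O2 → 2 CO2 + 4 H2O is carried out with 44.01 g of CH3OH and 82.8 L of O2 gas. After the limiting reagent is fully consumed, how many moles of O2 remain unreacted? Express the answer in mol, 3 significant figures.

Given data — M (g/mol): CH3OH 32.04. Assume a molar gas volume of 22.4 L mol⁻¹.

1.64 mol

n(CH3OH) = 44.01 / 32.04 = 1.374 mol
n(O2) = 82.80 / 22.4 = 3.696 mol
n/ν for CH3OH = 1.374/2 = 0.6870
n/ν for O2 = 3.696/3 = 1.232
Smallest n/ν is CH3OH → limiting reagent.
O2 consumed = (3/2) × 1.374 = 2.061 mol
O2 remaining = 3.696 − 2.061 = 1.635 mol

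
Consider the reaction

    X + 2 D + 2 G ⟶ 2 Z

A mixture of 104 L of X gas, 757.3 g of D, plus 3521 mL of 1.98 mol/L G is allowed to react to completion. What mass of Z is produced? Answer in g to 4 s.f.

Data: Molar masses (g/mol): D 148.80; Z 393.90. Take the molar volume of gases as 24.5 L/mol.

2005 g

n(X) = 104.0 / 24.5 = 4.245 mol
n(D) = 757.3 / 148.80 = 5.089 mol
n(G) = 1.98 × 3521/1000 = 6.972 mol
n/ν → X: 4.245, D: 2.545, G: 3.486; D is limiting.
n(Z) = (2/2) × 5.089 = 5.089 mol
mass = 5.089 × 393.90 = 2005 g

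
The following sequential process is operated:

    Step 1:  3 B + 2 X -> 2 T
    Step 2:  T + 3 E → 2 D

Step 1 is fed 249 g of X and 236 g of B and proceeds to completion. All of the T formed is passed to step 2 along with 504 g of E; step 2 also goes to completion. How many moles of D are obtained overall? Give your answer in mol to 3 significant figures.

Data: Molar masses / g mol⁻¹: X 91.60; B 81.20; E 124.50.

2.70 mol

Step 1:
n(X) = 249.0 / 91.60 = 2.718 mol
n(B) = 236.0 / 81.20 = 2.906 mol
n/ν for X = 2.718/2 = 1.359
n/ν for B = 2.906/3 = 0.9687
Smallest n/ν is B → limiting reagent.
n(T) produced = (2/3) × 2.906 = 1.937 mol
Step 2:
n(T) available = 1.937 mol
n(E) = 504.0 / 124.50 = 4.048 mol
n/ν for T = 1.937/1 = 1.937
n/ν for E = 4.048/3 = 1.349
Smallest n/ν is E → limiting reagent.
n(D) = (2/3) × 4.048 = 2.699 mol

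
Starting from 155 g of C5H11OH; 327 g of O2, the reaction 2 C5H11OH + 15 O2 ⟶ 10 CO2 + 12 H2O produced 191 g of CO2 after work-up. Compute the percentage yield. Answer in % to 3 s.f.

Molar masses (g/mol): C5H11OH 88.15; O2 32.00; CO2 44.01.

n(C5H11OH) = 155.0 / 88.15 = 1.758 mol
n(O2) = 327.0 / 32.00 = 10.22 mol
n/ν for C5H11OH = 1.758/2 = 0.8790
n/ν for O2 = 10.22/15 = 0.6813
Smallest n/ν is O2 → limiting reagent.
theoretical n(CO2) = (10/15) × 10.22 = 6.813 mol → 299.8 g
% yield = 191 / 299.8 × 100 = 63.71 %

63.7 %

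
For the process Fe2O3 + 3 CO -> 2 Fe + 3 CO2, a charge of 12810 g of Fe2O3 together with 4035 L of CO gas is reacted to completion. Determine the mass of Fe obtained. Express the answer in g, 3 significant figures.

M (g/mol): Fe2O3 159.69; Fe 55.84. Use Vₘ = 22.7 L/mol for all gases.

n(Fe2O3) = 12810 / 159.69 = 80.22 mol
n(CO) = 4035 / 22.7 = 177.8 mol
n/ν for Fe2O3 = 80.22/1 = 80.22
n/ν for CO = 177.8/3 = 59.27
Smallest n/ν is CO → limiting reagent.
n(Fe) = (2/3) × 177.8 = 118.5 mol
mass = 118.5 × 55.84 = 6617 g

6620 g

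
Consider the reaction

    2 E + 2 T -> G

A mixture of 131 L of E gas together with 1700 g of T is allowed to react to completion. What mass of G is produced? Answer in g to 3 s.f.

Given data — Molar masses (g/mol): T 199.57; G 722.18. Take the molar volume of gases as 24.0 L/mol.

1970 g

n(E) = 131.0 / 24.0 = 5.458 mol
n(T) = 1700 / 199.57 = 8.518 mol
n/ν for E = 5.458/2 = 2.729
n/ν for T = 8.518/2 = 4.259
Smallest n/ν is E → limiting reagent.
n(G) = (1/2) × 5.458 = 2.729 mol
mass = 2.729 × 722.18 = 1971 g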